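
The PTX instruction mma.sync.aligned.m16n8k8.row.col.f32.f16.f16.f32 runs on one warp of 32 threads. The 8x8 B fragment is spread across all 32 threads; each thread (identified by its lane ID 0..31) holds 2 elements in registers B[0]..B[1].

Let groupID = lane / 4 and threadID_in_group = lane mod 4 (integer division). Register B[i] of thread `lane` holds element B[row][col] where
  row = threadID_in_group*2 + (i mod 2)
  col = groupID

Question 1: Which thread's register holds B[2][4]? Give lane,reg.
17,0

c: 4->gid=4  r: 2->tid=1,i&1=0
L=4*4+1=17  i=0=0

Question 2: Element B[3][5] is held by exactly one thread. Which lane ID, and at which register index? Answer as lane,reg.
21,1

c=5→G=5  r=3→T=1,p=1
L=5*4+1=21  i=1=1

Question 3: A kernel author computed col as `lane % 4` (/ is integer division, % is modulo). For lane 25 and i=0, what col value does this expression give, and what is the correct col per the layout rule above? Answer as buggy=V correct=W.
buggy=1 correct=6

`lane % 4`[25,0]→1
25: G=6,T=1
[0] (1*2+0,6) = (2,6)
col: 1 vs 6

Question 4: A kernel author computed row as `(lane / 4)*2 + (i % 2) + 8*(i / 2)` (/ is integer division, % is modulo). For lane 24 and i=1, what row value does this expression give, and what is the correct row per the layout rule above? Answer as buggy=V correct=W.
`(lane / 4)*2 + (i % 2) + 8*(i / 2)`[24,1]->13
lane 24: gid=6 (24/4), tid=0 (24%4)
i=1: r=0*2+1=1, c=gid=6
row: 13 vs 1

buggy=13 correct=1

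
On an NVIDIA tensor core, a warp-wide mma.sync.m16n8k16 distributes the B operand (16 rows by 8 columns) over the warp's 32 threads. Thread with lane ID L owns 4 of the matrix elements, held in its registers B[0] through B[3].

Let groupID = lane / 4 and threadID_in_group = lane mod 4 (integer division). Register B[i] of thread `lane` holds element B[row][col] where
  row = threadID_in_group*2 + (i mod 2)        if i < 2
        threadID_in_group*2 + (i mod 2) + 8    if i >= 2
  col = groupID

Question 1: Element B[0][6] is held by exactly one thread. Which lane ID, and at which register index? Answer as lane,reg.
24,0

c=6→G=6  r=0→rhi=0,T=0,p=0
L=6*4+0=24  i=0*2+0=0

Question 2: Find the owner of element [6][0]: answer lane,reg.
3,0

c: 0->gid=0  r: 6->r8=0,tid=3,i&1=0
L=0*4+3=3  i=0*2+0=0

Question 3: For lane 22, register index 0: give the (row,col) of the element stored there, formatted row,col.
4,5

lane 22=>22/4=5, 22 mod 4=2
i=0  r:2·2+0+0=>4  c:5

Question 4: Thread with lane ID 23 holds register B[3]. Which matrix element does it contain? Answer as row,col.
lane 23→23/4=5, 23 mod 4=3
i=3  r:2·3+1+8→15  c:5

15,5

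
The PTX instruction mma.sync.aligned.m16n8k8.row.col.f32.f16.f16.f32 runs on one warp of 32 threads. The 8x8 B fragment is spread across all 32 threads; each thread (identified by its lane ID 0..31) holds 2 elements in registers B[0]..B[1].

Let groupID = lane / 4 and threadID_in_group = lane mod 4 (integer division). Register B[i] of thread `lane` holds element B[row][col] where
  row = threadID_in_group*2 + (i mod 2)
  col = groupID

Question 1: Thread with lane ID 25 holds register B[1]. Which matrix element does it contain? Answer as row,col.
lane 25→25/4=6, 25 mod 4=1
i=1  r:2·1+1→3  c:6

3,6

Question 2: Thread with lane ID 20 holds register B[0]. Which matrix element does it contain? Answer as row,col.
0,5

lane 20: G=5 (20/4), T=0 (20%4)
i=0: r=0*2+0=0, c=G=5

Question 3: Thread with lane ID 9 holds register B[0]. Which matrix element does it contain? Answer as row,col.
2,2

9: grp=2,tig=1
[0] (1*2+0,2) = (2,2)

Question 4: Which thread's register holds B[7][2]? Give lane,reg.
c:2=>grp=2  r:7=>tig=3,lo=1
L=2*4+3=11  i=1=1

11,1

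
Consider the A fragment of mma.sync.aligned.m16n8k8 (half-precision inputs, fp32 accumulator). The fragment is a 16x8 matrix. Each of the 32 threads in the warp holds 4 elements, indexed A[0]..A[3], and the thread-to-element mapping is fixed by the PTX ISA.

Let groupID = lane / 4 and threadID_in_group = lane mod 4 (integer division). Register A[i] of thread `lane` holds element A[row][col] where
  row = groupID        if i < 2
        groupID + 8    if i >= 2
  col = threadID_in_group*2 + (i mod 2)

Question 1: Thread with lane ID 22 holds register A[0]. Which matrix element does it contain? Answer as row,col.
5,4

lane 22=>22/4=5, 22 mod 4=2
i=0  r:5+0=>5  c:2·2+0=>4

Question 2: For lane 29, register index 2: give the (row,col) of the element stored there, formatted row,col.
lane 29: grp=7 (29/4), tig=1 (29%4)
i=2: r=7+8=15, c=1*2+0=2

15,2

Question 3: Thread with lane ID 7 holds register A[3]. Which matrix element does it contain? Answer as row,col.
7: gid=1,tid=3
[3] (1+8,3*2+1) = (9,7)

9,7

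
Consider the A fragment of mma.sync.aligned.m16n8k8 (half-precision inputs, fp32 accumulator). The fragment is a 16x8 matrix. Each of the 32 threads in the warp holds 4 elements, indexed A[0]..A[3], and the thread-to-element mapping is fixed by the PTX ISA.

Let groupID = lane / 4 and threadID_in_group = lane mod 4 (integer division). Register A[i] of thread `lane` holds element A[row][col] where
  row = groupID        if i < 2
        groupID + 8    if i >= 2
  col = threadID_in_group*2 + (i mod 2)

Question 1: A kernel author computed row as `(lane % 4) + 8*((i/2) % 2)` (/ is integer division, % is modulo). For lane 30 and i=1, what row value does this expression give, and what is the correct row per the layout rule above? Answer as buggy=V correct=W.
`(lane % 4) + 8*((i/2) % 2)`[30,1]->2
lane 30: gid=7 (30/4), tid=2 (30%4)
i=1: r=7+0=7, c=2*2+1=5
row: 2 vs 7

buggy=2 correct=7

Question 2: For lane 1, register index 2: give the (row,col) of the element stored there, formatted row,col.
8,2

L=1->g=1>>2=0, t=1&3=1
[2]->row 0+8=8  col 1·2+0=2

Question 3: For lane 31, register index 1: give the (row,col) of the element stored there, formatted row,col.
31: grp=7,tig=3
[1] (7+0,3*2+1) = (7,7)

7,7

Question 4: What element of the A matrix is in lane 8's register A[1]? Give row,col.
8: G=2,T=0
[1] (2+0,0*2+1) = (2,1)

2,1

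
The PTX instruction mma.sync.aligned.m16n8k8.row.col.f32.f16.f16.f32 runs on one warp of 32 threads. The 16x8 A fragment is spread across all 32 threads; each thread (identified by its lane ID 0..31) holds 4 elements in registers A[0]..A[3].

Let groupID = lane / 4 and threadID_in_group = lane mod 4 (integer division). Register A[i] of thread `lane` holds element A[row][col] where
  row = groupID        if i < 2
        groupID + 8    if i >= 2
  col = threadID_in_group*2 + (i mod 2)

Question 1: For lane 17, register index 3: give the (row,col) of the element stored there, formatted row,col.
12,3

lane 17: gr=4 (17/4), th=1 (17%4)
i=3: r=4+8=12, c=1*2+1=3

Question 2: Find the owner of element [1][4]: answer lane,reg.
6,0

r=1->g=1,rb=0  c=4->t=2,b0=0
L=1*4+2=6  i=0*2+0=0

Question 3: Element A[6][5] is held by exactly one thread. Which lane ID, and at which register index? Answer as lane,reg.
r=6⇒gr=6,Rb=0  c=5⇒th=2,odd=1
L=6*4+2=26  i=0*2+1=1

26,1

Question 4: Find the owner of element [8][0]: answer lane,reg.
0,2

r: 8->gid=0,r8=1  c: 0->tid=0,i&1=0
L=0*4+0=0  i=1*2+0=2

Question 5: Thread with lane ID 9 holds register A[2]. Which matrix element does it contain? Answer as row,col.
9: grp=2,tig=1
[2] (2+8,1*2+0) = (10,2)

10,2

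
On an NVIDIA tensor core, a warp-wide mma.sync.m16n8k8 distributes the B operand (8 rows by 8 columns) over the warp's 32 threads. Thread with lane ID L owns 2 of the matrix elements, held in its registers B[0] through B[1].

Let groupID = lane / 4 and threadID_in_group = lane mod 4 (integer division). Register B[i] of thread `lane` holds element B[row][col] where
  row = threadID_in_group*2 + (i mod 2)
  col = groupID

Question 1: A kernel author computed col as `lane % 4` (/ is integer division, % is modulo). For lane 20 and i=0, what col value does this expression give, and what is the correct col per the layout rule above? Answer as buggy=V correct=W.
`lane % 4`[20,0]⇒0
lane 20: gr=5 (20/4), th=0 (20%4)
i=0: r=0*2+0=0, c=gr=5
col: 0 vs 5

buggy=0 correct=5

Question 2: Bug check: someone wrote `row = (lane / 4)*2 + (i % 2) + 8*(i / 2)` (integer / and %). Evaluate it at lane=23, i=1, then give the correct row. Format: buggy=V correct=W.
buggy=11 correct=7

`(lane / 4)*2 + (i % 2) + 8*(i / 2)`[23,1]->11
lane 23->23/4=5, 23 mod 4=3
i=1  r:2·3+1->7  c:5
row: 11 vs 7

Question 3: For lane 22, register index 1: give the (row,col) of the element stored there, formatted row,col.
22: G=5,T=2
[1] (2*2+1,5) = (5,5)

5,5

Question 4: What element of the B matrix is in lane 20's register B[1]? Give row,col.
lane 20=>20/4=5, 20 mod 4=0
i=1  r:2·0+1=>1  c:5

1,5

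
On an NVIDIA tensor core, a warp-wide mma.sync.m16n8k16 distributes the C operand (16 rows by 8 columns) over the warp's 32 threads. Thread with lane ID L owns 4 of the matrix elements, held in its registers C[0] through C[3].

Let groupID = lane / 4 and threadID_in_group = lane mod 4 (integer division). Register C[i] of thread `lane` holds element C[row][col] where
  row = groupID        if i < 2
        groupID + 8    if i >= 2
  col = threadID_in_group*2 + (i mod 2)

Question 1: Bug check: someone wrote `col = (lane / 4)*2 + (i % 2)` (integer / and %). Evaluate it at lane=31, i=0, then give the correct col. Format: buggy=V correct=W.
`(lane / 4)*2 + (i % 2)`[31,0]⇒14
lane 31: gr=7 (31/4), th=3 (31%4)
i=0: r=7+0=7, c=3*2+0=6
col: 14 vs 6

buggy=14 correct=6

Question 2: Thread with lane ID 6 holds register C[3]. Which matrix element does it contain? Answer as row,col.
lane 6->6/4=1, 6 mod 4=2
i=3  r:1+8->9  c:2·2+1->5

9,5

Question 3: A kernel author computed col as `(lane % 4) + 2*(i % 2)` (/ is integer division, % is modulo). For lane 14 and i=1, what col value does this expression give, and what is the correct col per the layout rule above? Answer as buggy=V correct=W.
buggy=4 correct=5

`(lane % 4) + 2*(i % 2)`[14,1]→4
lane 14: G=3 (14/4), T=2 (14%4)
i=1: r=3+0=3, c=2*2+1=5
col: 4 vs 5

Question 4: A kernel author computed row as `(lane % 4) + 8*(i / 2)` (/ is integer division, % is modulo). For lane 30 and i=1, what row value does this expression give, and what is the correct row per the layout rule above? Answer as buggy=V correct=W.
`(lane % 4) + 8*(i / 2)`[30,1]->2
L=30->g=30>>2=7, t=30&3=2
[1]->row 7+0=7  col 2·2+1=5
row: 2 vs 7

buggy=2 correct=7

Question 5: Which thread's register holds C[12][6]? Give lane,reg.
r=12⇒gr=4,Rb=1  c=6⇒th=3,odd=0
L=4*4+3=19  i=1*2+0=2

19,2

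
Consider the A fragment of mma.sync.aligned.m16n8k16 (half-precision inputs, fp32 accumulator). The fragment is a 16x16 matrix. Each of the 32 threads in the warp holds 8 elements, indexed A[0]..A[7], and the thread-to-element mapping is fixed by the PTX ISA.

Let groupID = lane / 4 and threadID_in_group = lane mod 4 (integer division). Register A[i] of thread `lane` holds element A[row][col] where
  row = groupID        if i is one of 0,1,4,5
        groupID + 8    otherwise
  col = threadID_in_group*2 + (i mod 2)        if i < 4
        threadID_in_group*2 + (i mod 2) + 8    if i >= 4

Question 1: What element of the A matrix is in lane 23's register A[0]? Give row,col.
5,6

lane 23⇒23/4=5, 23 mod 4=3
i=0  r:5+0⇒5  c:2·3+0+0⇒6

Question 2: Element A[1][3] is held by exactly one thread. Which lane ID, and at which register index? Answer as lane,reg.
5,1

r:1=>grp=1,rB=0  c:3=>cB=0,tig=1,lo=1
L=1*4+1=5  i=0*4+0*2+1=1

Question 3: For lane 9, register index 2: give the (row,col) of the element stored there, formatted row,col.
L=9⇒gr=9>>2=2, th=9&3=1
[2]⇒row 2+8=10  col 1·2+0+0=2

10,2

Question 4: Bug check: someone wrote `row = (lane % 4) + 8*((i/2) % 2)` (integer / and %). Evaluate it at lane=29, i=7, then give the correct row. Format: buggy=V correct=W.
`(lane % 4) + 8*((i/2) % 2)`[29,7]->9
lane 29: gid=7 (29/4), tid=1 (29%4)
i=7: r=7+8=15, c=1*2+1+8=11
row: 9 vs 15

buggy=9 correct=15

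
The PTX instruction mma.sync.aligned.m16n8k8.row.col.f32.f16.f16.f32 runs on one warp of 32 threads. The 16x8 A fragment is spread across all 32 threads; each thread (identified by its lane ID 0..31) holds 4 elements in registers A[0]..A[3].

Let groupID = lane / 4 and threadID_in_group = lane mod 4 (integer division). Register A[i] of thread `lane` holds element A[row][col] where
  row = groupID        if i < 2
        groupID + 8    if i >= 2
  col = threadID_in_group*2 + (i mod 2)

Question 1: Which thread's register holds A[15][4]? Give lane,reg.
30,2

r:15=>grp=7,rB=1  c:4=>tig=2,lo=0
L=7*4+2=30  i=1*2+0=2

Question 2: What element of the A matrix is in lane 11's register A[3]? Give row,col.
10,7

lane 11->11/4=2, 11 mod 4=3
i=3  r:2+8->10  c:2·3+1->7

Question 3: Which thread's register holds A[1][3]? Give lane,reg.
5,1

r:1=>grp=1,rB=0  c:3=>tig=1,lo=1
L=1*4+1=5  i=0*2+1=1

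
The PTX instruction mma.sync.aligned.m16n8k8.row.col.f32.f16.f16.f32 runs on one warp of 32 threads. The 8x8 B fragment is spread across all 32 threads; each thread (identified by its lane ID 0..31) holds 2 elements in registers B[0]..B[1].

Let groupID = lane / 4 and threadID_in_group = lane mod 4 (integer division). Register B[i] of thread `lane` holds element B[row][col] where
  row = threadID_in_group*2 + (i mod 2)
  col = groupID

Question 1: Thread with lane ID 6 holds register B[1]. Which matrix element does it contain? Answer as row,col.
6: grp=1,tig=2
[1] (2*2+1,1) = (5,1)

5,1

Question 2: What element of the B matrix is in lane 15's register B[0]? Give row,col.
6,3

15: grp=3,tig=3
[0] (3*2+0,3) = (6,3)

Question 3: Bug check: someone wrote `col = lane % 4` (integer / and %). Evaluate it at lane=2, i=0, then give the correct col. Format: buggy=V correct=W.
`lane % 4`[2,0]=>2
lane 2=>2/4=0, 2 mod 4=2
i=0  r:2·2+0=>4  c:0
col: 2 vs 0

buggy=2 correct=0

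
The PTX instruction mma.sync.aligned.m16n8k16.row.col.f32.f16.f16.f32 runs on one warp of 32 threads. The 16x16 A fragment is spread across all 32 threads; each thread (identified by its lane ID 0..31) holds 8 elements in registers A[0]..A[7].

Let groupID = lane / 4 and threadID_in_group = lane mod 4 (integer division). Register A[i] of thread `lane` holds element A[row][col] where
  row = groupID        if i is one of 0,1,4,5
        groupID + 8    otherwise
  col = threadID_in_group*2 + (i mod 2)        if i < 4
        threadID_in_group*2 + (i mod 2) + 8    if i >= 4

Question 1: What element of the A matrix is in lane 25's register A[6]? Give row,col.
25: G=6,T=1
[6] (6+8,1*2+0+8) = (14,10)

14,10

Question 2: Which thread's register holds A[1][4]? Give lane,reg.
r=1->g=1,rb=0  c=4->cb=0,t=2,b0=0
L=1*4+2=6  i=0*4+0*2+0=0

6,0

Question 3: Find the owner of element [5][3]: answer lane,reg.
r:5=>grp=5,rB=0  c:3=>cB=0,tig=1,lo=1
L=5*4+1=21  i=0*4+0*2+1=1

21,1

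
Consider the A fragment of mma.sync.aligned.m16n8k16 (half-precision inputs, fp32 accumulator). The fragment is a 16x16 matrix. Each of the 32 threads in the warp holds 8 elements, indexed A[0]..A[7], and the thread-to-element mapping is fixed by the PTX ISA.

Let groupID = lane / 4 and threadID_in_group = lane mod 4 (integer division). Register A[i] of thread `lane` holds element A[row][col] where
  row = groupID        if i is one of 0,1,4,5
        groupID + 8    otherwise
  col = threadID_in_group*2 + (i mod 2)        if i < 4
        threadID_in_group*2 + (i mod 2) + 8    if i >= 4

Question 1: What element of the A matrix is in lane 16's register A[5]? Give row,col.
lane 16: G=4 (16/4), T=0 (16%4)
i=5: r=4+0=4, c=0*2+1+8=9

4,9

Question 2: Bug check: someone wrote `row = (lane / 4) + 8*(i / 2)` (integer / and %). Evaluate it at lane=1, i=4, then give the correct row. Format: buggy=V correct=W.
buggy=16 correct=0

`(lane / 4) + 8*(i / 2)`[1,4]->16
lane 1: g=0 (1/4), t=1 (1%4)
i=4: r=0+0=0, c=1*2+0+8=10
row: 16 vs 0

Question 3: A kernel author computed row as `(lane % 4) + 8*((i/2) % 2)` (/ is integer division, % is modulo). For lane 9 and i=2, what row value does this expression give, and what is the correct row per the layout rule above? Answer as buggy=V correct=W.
buggy=9 correct=10

`(lane % 4) + 8*((i/2) % 2)`[9,2]→9
9: G=2,T=1
[2] (2+8,1*2+0+0) = (10,2)
row: 9 vs 10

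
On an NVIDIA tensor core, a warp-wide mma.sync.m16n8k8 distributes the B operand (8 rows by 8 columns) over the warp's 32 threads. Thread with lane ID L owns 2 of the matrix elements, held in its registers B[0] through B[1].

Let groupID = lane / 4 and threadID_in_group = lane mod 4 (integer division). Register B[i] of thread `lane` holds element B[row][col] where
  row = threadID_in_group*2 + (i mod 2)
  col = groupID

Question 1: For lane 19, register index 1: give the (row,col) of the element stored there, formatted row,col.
7,4

lane 19: G=4 (19/4), T=3 (19%4)
i=1: r=3*2+1=7, c=G=4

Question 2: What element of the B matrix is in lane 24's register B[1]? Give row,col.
L=24=>grp=24>>2=6, tig=24&3=0
[1]=>row 0·2+1=1  col grp=6

1,6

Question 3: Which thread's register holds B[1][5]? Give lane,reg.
20,1

c: 5->gid=5  r: 1->tid=0,i&1=1
L=5*4+0=20  i=1=1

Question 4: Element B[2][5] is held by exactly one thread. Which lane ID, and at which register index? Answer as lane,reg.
21,0

c=5->g=5  r=2->t=1,b0=0
L=5*4+1=21  i=0=0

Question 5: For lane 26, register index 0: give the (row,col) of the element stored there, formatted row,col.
L=26=>grp=26>>2=6, tig=26&3=2
[0]=>row 2·2+0=4  col grp=6

4,6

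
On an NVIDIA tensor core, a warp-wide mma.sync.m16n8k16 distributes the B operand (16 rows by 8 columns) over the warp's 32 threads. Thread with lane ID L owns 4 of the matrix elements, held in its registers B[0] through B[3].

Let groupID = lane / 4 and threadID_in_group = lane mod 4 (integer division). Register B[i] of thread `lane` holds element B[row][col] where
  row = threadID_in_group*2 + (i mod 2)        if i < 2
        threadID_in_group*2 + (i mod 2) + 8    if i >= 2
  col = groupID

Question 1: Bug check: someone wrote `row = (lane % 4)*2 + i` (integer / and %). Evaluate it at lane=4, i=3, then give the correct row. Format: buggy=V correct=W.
buggy=3 correct=9

`(lane % 4)*2 + i`[4,3]=>3
lane 4: grp=1 (4/4), tig=0 (4%4)
i=3: r=0*2+1+8=9, c=grp=1
row: 3 vs 9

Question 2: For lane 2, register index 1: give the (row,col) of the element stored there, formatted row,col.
2: grp=0,tig=2
[1] (2*2+1+0,0) = (5,0)

5,0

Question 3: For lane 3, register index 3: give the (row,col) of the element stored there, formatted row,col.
3: g=0,t=3
[3] (3*2+1+8,0) = (15,0)

15,0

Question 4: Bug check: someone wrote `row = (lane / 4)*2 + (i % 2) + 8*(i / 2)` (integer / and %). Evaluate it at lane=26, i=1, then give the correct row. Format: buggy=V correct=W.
`(lane / 4)*2 + (i % 2) + 8*(i / 2)`[26,1]->13
L=26->g=26>>2=6, t=26&3=2
[1]->row 2·2+1+0=5  col g=6
row: 13 vs 5

buggy=13 correct=5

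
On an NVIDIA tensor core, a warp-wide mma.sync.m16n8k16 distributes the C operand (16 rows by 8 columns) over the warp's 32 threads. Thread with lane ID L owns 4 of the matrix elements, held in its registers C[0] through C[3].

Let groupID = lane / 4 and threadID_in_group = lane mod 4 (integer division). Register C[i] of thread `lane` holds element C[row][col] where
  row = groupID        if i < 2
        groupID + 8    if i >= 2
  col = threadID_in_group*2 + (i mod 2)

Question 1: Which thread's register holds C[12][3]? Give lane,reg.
r=12⇒gr=4,Rb=1  c=3⇒th=1,odd=1
L=4*4+1=17  i=1*2+1=3

17,3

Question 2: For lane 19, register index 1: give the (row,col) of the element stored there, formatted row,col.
4,7

19: gr=4,th=3
[1] (4+0,3*2+1) = (4,7)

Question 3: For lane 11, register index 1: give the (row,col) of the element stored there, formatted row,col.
lane 11: gr=2 (11/4), th=3 (11%4)
i=1: r=2+0=2, c=3*2+1=7

2,7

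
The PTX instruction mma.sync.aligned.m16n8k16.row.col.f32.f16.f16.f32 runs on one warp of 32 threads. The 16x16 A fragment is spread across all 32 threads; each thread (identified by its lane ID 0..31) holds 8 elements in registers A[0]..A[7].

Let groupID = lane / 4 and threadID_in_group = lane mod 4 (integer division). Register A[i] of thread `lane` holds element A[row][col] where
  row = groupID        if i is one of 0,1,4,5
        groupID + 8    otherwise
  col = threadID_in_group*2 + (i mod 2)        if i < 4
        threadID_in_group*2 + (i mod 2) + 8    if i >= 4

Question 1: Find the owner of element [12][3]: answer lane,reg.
r: 12->gid=4,r8=1  c: 3->c8=0,tid=1,i&1=1
L=4*4+1=17  i=0*4+1*2+1=3

17,3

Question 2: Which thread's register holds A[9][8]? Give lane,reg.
r:9=>grp=1,rB=1  c:8=>cB=1,tig=0,lo=0
L=1*4+0=4  i=1*4+1*2+0=6

4,6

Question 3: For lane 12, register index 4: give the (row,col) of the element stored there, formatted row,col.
3,8

lane 12->12/4=3, 12 mod 4=0
i=4  r:3+0->3  c:2·0+0+8->8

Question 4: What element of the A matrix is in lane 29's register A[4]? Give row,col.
7,10

lane 29->29/4=7, 29 mod 4=1
i=4  r:7+0->7  c:2·1+0+8->10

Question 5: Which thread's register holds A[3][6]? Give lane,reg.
15,0

r: 3->gid=3,r8=0  c: 6->c8=0,tid=3,i&1=0
L=3*4+3=15  i=0*4+0*2+0=0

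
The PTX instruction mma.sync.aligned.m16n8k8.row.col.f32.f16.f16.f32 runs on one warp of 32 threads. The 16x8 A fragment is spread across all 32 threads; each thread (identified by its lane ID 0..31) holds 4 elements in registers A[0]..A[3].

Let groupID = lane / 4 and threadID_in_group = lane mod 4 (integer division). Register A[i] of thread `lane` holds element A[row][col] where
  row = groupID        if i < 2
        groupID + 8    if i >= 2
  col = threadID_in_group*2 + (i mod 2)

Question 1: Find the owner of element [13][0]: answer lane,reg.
20,2

r=13⇒gr=5,Rb=1  c=0⇒th=0,odd=0
L=5*4+0=20  i=1*2+0=2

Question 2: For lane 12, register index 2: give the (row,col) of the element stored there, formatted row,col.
12: grp=3,tig=0
[2] (3+8,0*2+0) = (11,0)

11,0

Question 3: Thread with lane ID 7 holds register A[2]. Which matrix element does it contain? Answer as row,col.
lane 7: G=1 (7/4), T=3 (7%4)
i=2: r=1+8=9, c=3*2+0=6

9,6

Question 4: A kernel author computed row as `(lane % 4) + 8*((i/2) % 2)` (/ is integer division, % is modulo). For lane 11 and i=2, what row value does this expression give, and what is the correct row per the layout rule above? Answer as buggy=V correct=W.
`(lane % 4) + 8*((i/2) % 2)`[11,2]→11
lane 11→11/4=2, 11 mod 4=3
i=2  r:2+8→10  c:2·3+0→6
row: 11 vs 10

buggy=11 correct=10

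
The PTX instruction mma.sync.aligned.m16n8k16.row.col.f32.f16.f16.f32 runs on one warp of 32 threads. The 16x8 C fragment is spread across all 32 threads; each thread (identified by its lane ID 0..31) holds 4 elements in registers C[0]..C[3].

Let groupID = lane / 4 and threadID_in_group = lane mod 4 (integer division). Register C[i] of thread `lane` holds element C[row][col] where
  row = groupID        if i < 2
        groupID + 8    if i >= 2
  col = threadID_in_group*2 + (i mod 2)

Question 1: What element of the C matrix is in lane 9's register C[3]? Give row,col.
10,3

L=9→G=9>>2=2, T=9&3=1
[3]→row 2+8=10  col 1·2+1=3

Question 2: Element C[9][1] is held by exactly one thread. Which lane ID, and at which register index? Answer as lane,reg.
r:9=>grp=1,rB=1  c:1=>tig=0,lo=1
L=1*4+0=4  i=1*2+1=3

4,3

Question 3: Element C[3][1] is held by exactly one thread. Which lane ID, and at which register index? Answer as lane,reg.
r=3→G=3,rhi=0  c=1→T=0,p=1
L=3*4+0=12  i=0*2+1=1

12,1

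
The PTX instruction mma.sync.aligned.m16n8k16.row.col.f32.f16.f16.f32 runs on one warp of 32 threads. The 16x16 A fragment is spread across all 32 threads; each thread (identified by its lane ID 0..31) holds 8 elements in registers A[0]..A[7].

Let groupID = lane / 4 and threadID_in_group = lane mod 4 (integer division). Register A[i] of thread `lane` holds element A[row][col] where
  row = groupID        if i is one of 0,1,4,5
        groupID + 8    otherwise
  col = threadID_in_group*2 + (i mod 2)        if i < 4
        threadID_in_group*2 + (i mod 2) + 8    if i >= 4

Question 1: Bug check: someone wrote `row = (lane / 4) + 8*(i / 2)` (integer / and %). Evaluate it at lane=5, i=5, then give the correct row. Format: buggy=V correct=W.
`(lane / 4) + 8*(i / 2)`[5,5]⇒17
5: gr=1,th=1
[5] (1+0,1*2+1+8) = (1,11)
row: 17 vs 1

buggy=17 correct=1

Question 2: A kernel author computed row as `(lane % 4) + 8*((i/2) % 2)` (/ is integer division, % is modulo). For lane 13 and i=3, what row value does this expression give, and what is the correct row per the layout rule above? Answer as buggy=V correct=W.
`(lane % 4) + 8*((i/2) % 2)`[13,3]->9
13: gid=3,tid=1
[3] (3+8,1*2+1+0) = (11,3)
row: 9 vs 11

buggy=9 correct=11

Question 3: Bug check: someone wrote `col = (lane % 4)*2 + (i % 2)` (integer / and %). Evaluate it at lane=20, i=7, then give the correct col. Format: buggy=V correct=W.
buggy=1 correct=9

`(lane % 4)*2 + (i % 2)`[20,7]→1
L=20→G=20>>2=5, T=20&3=0
[7]→row 5+8=13  col 0·2+1+8=9
col: 1 vs 9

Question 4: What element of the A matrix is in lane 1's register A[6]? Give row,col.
L=1=>grp=1>>2=0, tig=1&3=1
[6]=>row 0+8=8  col 1·2+0+8=10

8,10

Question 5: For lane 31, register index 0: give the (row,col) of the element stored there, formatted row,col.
L=31->gid=31>>2=7, tid=31&3=3
[0]->row 7+0=7  col 3·2+0+0=6

7,6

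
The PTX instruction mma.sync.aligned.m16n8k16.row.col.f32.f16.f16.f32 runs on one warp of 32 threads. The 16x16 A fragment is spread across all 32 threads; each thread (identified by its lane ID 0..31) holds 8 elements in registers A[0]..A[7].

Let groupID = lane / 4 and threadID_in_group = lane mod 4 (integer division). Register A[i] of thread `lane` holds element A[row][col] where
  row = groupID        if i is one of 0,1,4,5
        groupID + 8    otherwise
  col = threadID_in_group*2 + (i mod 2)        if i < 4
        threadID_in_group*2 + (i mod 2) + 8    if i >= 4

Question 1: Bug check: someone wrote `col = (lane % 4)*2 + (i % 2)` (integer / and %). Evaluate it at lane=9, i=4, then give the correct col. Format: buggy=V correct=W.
buggy=2 correct=10

`(lane % 4)*2 + (i % 2)`[9,4]->2
lane 9: gid=2 (9/4), tid=1 (9%4)
i=4: r=2+0=2, c=1*2+0+8=10
col: 2 vs 10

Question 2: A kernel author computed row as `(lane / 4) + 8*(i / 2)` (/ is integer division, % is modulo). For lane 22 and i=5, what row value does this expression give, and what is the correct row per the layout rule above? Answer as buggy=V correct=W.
buggy=21 correct=5

`(lane / 4) + 8*(i / 2)`[22,5]=>21
22: grp=5,tig=2
[5] (5+0,2*2+1+8) = (5,13)
row: 21 vs 5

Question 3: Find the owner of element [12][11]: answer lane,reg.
17,7

r:12=>grp=4,rB=1  c:11=>cB=1,tig=1,lo=1
L=4*4+1=17  i=1*4+1*2+1=7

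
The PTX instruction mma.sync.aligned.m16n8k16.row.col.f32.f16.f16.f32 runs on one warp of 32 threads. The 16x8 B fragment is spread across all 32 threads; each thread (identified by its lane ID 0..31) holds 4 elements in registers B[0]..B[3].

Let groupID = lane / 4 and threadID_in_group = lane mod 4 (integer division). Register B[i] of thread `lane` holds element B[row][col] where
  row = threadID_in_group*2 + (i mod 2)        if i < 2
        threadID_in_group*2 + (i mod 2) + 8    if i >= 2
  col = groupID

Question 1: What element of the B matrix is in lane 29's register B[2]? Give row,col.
L=29->gid=29>>2=7, tid=29&3=1
[2]->row 1·2+0+8=10  col gid=7

10,7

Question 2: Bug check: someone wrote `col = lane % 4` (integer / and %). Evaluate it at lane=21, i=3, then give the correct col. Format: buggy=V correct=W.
`lane % 4`[21,3]->1
lane 21->21/4=5, 21 mod 4=1
i=3  r:2·1+1+8->11  c:5
col: 1 vs 5

buggy=1 correct=5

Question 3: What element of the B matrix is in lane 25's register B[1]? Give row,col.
3,6

lane 25: gid=6 (25/4), tid=1 (25%4)
i=1: r=1*2+1+0=3, c=gid=6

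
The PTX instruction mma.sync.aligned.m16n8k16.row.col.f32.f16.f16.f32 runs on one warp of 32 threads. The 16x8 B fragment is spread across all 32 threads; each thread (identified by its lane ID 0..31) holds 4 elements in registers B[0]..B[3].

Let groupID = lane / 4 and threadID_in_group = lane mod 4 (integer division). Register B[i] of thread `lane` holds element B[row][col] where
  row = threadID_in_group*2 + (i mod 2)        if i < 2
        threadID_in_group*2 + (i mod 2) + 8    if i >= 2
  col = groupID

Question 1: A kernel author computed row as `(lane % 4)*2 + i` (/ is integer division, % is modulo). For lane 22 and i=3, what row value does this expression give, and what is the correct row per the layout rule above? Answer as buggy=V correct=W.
buggy=7 correct=13

`(lane % 4)*2 + i`[22,3]=>7
22: grp=5,tig=2
[3] (2*2+1+8,5) = (13,5)
row: 7 vs 13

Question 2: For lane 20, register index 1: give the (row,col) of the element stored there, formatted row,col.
1,5

L=20->g=20>>2=5, t=20&3=0
[1]->row 0·2+1+0=1  col g=5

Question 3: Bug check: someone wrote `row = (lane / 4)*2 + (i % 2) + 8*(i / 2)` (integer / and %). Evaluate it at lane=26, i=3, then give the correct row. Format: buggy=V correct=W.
buggy=21 correct=13

`(lane / 4)*2 + (i % 2) + 8*(i / 2)`[26,3]⇒21
L=26⇒gr=26>>2=6, th=26&3=2
[3]⇒row 2·2+1+8=13  col gr=6
row: 21 vs 13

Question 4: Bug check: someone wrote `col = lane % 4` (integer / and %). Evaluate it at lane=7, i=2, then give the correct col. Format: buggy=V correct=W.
`lane % 4`[7,2]⇒3
lane 7: gr=1 (7/4), th=3 (7%4)
i=2: r=3*2+0+8=14, c=gr=1
col: 3 vs 1

buggy=3 correct=1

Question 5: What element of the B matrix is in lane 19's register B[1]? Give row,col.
19: gid=4,tid=3
[1] (3*2+1+0,4) = (7,4)

7,4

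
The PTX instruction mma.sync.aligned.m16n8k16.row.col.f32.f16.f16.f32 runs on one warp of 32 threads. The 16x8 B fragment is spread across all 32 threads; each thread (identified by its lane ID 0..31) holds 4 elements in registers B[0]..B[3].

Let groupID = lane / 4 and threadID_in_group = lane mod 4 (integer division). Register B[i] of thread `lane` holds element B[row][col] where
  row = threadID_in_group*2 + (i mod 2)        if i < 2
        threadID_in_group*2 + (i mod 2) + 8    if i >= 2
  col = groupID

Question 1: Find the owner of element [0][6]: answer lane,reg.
24,0

c=6⇒gr=6  r=0⇒Rb=0,th=0,odd=0
L=6*4+0=24  i=0*2+0=0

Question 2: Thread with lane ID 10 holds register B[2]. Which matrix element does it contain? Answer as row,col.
lane 10: gid=2 (10/4), tid=2 (10%4)
i=2: r=2*2+0+8=12, c=gid=2

12,2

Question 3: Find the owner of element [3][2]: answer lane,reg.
c: 2->gid=2  r: 3->r8=0,tid=1,i&1=1
L=2*4+1=9  i=0*2+1=1

9,1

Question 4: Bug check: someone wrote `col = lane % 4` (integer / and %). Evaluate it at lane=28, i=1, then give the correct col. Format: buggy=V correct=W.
`lane % 4`[28,1]=>0
28: grp=7,tig=0
[1] (0*2+1+0,7) = (1,7)
col: 0 vs 7

buggy=0 correct=7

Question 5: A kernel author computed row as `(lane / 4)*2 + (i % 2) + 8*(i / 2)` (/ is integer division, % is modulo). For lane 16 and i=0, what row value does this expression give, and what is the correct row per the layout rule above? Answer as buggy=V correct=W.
buggy=8 correct=0

`(lane / 4)*2 + (i % 2) + 8*(i / 2)`[16,0]=>8
16: grp=4,tig=0
[0] (0*2+0+0,4) = (0,4)
row: 8 vs 0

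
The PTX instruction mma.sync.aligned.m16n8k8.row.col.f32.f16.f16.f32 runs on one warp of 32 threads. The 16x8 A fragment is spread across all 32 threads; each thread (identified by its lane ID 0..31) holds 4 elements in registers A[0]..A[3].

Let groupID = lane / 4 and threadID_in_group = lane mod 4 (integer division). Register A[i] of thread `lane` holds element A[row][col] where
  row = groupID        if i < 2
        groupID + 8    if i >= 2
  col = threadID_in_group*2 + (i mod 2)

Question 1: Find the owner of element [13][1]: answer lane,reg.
r=13⇒gr=5,Rb=1  c=1⇒th=0,odd=1
L=5*4+0=20  i=1*2+1=3

20,3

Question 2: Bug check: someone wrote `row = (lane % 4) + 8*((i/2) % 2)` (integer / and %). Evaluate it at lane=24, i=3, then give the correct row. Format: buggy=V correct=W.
buggy=8 correct=14

`(lane % 4) + 8*((i/2) % 2)`[24,3]=>8
lane 24=>24/4=6, 24 mod 4=0
i=3  r:6+8=>14  c:2·0+1=>1
row: 8 vs 14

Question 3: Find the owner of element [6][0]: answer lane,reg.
r=6⇒gr=6,Rb=0  c=0⇒th=0,odd=0
L=6*4+0=24  i=0*2+0=0

24,0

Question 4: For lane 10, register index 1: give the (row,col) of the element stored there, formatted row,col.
2,5

10: grp=2,tig=2
[1] (2+0,2*2+1) = (2,5)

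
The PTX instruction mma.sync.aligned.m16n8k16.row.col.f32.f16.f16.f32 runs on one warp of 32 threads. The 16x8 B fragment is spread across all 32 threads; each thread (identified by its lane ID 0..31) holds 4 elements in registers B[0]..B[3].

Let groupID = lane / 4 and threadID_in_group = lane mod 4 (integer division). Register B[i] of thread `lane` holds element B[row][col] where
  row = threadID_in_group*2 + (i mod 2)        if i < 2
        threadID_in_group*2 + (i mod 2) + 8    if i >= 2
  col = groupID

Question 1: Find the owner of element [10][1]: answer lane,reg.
5,2

c=1→G=1  r=10→rhi=1,T=1,p=0
L=1*4+1=5  i=1*2+0=2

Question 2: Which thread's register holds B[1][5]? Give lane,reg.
20,1

c=5⇒gr=5  r=1⇒Rb=0,th=0,odd=1
L=5*4+0=20  i=0*2+1=1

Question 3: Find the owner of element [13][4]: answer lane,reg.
c=4→G=4  r=13→rhi=1,T=2,p=1
L=4*4+2=18  i=1*2+1=3

18,3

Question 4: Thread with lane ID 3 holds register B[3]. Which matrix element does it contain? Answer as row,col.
15,0

L=3=>grp=3>>2=0, tig=3&3=3
[3]=>row 3·2+1+8=15  col grp=0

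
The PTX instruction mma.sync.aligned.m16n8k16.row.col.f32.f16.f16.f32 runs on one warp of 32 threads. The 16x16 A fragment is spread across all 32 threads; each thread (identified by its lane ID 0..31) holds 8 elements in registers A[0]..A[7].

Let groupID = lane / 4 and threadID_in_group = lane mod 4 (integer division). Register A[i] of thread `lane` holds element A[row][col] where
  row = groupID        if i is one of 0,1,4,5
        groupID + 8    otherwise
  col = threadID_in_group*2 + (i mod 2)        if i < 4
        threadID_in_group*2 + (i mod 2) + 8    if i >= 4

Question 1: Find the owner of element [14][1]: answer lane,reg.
24,3

r=14⇒gr=6,Rb=1  c=1⇒Cb=0,th=0,odd=1
L=6*4+0=24  i=0*4+1*2+1=3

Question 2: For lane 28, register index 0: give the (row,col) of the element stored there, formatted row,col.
lane 28⇒28/4=7, 28 mod 4=0
i=0  r:7+0⇒7  c:2·0+0+0⇒0

7,0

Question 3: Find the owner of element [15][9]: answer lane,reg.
28,7

r=15→G=7,rhi=1  c=9→chi=1,T=0,p=1
L=7*4+0=28  i=1*4+1*2+1=7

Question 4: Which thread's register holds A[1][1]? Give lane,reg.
r:1=>grp=1,rB=0  c:1=>cB=0,tig=0,lo=1
L=1*4+0=4  i=0*4+0*2+1=1

4,1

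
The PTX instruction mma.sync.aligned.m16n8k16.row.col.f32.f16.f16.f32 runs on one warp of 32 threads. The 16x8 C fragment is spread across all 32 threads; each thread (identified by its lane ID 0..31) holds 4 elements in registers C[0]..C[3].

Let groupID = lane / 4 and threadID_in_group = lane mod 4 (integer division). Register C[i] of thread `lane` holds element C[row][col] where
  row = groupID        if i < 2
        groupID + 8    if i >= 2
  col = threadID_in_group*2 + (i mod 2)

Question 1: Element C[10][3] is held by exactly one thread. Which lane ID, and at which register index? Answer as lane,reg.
9,3

r=10->g=2,rb=1  c=3->t=1,b0=1
L=2*4+1=9  i=1*2+1=3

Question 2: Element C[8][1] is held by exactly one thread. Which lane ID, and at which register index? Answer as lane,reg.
r: 8->gid=0,r8=1  c: 1->tid=0,i&1=1
L=0*4+0=0  i=1*2+1=3

0,3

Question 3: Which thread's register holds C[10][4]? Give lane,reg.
r=10⇒gr=2,Rb=1  c=4⇒th=2,odd=0
L=2*4+2=10  i=1*2+0=2

10,2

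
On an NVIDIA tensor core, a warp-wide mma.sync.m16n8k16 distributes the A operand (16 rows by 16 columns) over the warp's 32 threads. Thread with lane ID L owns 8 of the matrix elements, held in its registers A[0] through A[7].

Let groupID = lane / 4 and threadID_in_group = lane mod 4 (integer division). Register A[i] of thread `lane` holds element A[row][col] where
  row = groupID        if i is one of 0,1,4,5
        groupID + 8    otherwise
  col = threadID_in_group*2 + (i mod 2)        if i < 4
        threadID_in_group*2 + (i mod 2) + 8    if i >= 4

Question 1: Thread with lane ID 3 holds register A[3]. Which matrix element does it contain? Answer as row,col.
8,7

lane 3: G=0 (3/4), T=3 (3%4)
i=3: r=0+8=8, c=3*2+1+0=7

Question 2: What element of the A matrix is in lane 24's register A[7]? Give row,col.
24: grp=6,tig=0
[7] (6+8,0*2+1+8) = (14,9)

14,9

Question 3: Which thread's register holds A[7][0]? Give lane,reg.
28,0

r=7⇒gr=7,Rb=0  c=0⇒Cb=0,th=0,odd=0
L=7*4+0=28  i=0*4+0*2+0=0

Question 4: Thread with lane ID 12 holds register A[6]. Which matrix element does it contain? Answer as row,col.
11,8

lane 12: G=3 (12/4), T=0 (12%4)
i=6: r=3+8=11, c=0*2+0+8=8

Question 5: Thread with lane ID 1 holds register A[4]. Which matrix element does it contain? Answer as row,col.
0,10

1: gr=0,th=1
[4] (0+0,1*2+0+8) = (0,10)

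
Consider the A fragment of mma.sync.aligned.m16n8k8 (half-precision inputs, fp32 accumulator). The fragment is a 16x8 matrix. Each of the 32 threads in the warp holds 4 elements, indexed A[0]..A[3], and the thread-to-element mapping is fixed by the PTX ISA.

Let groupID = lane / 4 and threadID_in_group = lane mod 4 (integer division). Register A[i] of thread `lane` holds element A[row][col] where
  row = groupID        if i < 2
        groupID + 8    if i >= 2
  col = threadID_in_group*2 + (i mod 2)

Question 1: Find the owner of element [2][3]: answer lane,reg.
9,1

r: 2->gid=2,r8=0  c: 3->tid=1,i&1=1
L=2*4+1=9  i=0*2+1=1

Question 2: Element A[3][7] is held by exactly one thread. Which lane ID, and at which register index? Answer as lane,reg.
r: 3->gid=3,r8=0  c: 7->tid=3,i&1=1
L=3*4+3=15  i=0*2+1=1

15,1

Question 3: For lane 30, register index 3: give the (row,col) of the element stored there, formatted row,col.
30: grp=7,tig=2
[3] (7+8,2*2+1) = (15,5)

15,5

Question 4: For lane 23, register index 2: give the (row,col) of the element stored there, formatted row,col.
13,6

lane 23: G=5 (23/4), T=3 (23%4)
i=2: r=5+8=13, c=3*2+0=6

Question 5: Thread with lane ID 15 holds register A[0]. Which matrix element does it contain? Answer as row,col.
3,6

L=15->gid=15>>2=3, tid=15&3=3
[0]->row 3+0=3  col 3·2+0=6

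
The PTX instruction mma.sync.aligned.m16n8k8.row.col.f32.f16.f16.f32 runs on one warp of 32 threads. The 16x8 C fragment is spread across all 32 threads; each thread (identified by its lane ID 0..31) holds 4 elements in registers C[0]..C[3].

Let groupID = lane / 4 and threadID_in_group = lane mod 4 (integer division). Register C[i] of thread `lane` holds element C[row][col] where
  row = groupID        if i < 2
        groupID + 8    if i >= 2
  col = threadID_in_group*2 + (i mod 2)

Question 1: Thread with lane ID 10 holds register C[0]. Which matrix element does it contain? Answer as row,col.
lane 10->10/4=2, 10 mod 4=2
i=0  r:2+0->2  c:2·2+0->4

2,4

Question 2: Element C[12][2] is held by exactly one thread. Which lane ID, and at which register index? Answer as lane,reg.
17,2

r: 12->gid=4,r8=1  c: 2->tid=1,i&1=0
L=4*4+1=17  i=1*2+0=2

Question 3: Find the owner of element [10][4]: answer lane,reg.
r:10=>grp=2,rB=1  c:4=>tig=2,lo=0
L=2*4+2=10  i=1*2+0=2

10,2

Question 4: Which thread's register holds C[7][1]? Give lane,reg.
28,1

r=7→G=7,rhi=0  c=1→T=0,p=1
L=7*4+0=28  i=0*2+1=1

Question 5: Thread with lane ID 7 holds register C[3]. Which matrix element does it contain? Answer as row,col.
lane 7⇒7/4=1, 7 mod 4=3
i=3  r:1+8⇒9  c:2·3+1⇒7

9,7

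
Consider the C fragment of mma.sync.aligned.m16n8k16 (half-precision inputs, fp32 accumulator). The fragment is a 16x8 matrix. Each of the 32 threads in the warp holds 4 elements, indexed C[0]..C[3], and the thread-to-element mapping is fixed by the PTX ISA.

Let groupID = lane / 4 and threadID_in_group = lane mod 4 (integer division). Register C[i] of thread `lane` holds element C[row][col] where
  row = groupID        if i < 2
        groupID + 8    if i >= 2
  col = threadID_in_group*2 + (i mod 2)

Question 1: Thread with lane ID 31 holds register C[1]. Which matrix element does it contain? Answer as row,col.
7,7

31: gid=7,tid=3
[1] (7+0,3*2+1) = (7,7)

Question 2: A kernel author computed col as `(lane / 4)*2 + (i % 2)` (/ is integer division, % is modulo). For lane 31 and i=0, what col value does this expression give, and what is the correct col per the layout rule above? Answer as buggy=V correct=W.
`(lane / 4)*2 + (i % 2)`[31,0]=>14
lane 31=>31/4=7, 31 mod 4=3
i=0  r:7+0=>7  c:2·3+0=>6
col: 14 vs 6

buggy=14 correct=6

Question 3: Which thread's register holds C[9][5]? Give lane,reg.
r=9->g=1,rb=1  c=5->t=2,b0=1
L=1*4+2=6  i=1*2+1=3

6,3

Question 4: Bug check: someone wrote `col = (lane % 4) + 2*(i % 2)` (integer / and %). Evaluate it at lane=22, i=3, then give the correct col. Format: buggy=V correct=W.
buggy=4 correct=5

`(lane % 4) + 2*(i % 2)`[22,3]->4
22: g=5,t=2
[3] (5+8,2*2+1) = (13,5)
col: 4 vs 5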